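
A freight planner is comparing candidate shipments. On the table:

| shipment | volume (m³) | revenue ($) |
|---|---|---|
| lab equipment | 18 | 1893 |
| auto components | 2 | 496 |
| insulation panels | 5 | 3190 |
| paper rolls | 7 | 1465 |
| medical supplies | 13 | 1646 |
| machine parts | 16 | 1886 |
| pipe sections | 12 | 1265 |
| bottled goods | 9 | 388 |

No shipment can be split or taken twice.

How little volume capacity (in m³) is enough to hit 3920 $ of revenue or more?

12

Minimise m³ subject to total revenue ≥ 3920.
insulation panels + paper rolls reaches 4655 using 12 m³.
Below 12 m³ the best achievable stays under 3920.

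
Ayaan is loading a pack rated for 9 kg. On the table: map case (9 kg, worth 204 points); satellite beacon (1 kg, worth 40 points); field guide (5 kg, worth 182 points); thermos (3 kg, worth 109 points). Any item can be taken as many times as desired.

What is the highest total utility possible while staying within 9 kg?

360

Ranking by ratio (utility/kg): satellite beacon 40.00, field guide 36.40, thermos 36.33.
Taking 9×satellite beacon: 9 kg used, 360 in utility.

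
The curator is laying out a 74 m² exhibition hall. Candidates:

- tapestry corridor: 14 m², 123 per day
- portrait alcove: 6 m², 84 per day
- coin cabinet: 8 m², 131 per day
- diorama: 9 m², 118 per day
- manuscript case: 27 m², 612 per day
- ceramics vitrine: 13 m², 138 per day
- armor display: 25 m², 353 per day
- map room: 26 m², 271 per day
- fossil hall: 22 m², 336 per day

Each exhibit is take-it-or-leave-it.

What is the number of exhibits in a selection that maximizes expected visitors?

Optimal total is 1301.
For example manuscript case + armor display + fossil hall achieves it, using 74 m².
All optima have 3 exhibits.

3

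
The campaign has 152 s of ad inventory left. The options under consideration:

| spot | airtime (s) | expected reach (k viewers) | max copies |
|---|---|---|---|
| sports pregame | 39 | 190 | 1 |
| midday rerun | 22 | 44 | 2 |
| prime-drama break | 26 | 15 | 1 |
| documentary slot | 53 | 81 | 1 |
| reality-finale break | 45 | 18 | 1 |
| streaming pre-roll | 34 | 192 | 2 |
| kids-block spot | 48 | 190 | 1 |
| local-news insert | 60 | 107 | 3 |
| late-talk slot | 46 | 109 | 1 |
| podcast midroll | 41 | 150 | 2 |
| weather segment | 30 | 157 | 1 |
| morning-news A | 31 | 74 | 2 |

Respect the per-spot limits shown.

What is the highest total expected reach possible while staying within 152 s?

731

Best packing: 2×streaming pre-roll + kids-block spot + weather segment — 146 s, 731 total.
No other feasible combination exceeds 731.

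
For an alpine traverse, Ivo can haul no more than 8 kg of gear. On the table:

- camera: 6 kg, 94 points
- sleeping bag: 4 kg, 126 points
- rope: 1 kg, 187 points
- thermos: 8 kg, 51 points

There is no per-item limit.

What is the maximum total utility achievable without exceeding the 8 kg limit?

8×rope uses 8 of the 8 kg and totals 1496.
No other feasible combination exceeds 1496.

1496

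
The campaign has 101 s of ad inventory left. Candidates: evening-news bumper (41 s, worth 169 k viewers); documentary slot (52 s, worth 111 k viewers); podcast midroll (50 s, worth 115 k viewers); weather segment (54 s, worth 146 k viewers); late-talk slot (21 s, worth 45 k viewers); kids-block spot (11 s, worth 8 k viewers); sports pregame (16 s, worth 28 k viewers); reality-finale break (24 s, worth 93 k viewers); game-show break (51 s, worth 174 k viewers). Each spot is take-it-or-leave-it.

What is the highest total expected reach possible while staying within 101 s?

By expected reach per s: evening-news bumper 4.12, reality-finale break 3.88, game-show break 3.41, weather segment 2.70 lead.
Greedy by ratio would take evening-news bumper + late-talk slot + kids-block spot + reality-finale break: 97 s used, total 315.
Dropping late-talk slot and kids-block spot and reality-finale break frees 56 s; slotting in game-show break (51 s) lifts the total to 343 at 92 s.

343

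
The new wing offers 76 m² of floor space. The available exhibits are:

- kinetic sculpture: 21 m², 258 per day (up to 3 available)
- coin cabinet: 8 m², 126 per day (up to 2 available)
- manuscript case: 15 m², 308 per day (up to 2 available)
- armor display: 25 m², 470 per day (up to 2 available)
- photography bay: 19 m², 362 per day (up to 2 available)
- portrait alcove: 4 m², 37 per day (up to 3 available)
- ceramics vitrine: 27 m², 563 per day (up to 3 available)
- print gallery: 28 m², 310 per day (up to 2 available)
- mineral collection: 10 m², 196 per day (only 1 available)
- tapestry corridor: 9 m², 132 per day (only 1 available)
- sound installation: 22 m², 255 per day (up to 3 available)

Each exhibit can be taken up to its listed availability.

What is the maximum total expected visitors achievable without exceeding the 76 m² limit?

Taking the top-ratio exhibits first gives manuscript case + portrait alcove + 2×ceramics vitrine for 1471 (73 m²).
The 31 m² tied up in portrait alcove and ceramics vitrine is better spent on manuscript case + photography bay — total rises to 1541 (76 m²).

1541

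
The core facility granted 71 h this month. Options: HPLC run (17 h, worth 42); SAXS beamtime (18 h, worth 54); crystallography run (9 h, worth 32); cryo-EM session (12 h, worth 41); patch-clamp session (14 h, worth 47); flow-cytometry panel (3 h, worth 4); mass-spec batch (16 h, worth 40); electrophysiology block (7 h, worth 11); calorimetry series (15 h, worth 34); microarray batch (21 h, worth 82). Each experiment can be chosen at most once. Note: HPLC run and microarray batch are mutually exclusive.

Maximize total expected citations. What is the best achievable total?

236

By expected citations per h: microarray batch 3.90, crystallography run 3.56, cryo-EM session 3.42 lead.
Crystallography run + cryo-EM session + patch-clamp session + calorimetry series + microarray batch uses 71 of the 71 h and totals 236.
The closest alternative, SAXS beamtime + cryo-EM session + patch-clamp session + flow-cytometry panel + microarray batch, reaches only 228.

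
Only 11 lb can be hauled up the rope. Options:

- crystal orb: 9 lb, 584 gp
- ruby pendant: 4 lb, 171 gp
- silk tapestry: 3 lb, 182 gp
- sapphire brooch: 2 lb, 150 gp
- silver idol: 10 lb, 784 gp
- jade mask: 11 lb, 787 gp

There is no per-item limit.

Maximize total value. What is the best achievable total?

A density-first pass picks silver idol — 784 at 10 lb.
Replace silver idol with jade mask: the trade gains 3 net, giving 787 at 11 lb.
Nothing else within 11 lb beats 787.

787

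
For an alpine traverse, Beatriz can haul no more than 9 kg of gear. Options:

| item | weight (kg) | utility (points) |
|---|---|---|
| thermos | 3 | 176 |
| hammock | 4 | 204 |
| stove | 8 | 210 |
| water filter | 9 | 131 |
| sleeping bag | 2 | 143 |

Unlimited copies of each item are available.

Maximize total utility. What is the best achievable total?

605

Filling by ratio: 4×sleeping bag for 572, with 1 kg left unused.
Replace sleeping bag with thermos: the trade gains 33 net, giving 605 at 9 kg.
Every other selection either busts 9 kg or fails to beat 605.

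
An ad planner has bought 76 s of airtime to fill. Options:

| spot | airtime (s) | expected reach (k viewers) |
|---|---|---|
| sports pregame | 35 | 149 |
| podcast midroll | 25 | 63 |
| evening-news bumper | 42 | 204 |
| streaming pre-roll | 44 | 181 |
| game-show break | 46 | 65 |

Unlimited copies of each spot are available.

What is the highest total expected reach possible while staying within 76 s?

298

A density-first pass picks podcast midroll + evening-news bumper — 267 at 67 s.
Replace podcast midroll and evening-news bumper with 2×sports pregame: the trade gains 31 net, giving 298 at 70 s.
Every other selection either busts 76 s or fails to beat 298.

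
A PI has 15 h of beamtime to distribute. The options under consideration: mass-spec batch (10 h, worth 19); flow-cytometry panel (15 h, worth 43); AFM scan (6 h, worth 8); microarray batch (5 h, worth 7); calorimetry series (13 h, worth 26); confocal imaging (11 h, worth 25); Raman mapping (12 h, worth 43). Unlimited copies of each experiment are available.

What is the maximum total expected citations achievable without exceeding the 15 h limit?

By expected citations per h: Raman mapping 3.58, flow-cytometry panel 2.87, confocal imaging 2.27 lead.
Flow-cytometry panel uses 15 of the 15 h and totals 43.

43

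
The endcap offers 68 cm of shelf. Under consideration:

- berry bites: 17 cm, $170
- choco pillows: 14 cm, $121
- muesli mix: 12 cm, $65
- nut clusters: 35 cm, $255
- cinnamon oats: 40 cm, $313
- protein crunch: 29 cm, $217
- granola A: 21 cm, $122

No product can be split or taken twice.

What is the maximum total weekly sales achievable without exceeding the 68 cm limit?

The ratio heuristic lands on berry bites + choco pillows + protein crunch (508) but leaves 8 cm idle.
Dropping protein crunch frees 29 cm; slotting in nut clusters (35 cm) lifts the total to 546 at 66 cm.
The spare 2 cm is too small for any remaining product, and no exchange beats 546.

546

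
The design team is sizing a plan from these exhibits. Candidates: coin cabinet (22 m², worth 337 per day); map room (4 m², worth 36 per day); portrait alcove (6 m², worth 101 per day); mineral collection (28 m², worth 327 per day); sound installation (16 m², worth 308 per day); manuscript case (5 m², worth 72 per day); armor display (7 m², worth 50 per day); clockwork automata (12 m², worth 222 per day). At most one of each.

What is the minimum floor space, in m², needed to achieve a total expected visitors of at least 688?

39

Need the lightest bundle worth ≥ 688.
portrait alcove + sound installation + manuscript case + clockwork automata reaches 703 using 39 m².
Any bundle with less than 39 m² falls short of 688.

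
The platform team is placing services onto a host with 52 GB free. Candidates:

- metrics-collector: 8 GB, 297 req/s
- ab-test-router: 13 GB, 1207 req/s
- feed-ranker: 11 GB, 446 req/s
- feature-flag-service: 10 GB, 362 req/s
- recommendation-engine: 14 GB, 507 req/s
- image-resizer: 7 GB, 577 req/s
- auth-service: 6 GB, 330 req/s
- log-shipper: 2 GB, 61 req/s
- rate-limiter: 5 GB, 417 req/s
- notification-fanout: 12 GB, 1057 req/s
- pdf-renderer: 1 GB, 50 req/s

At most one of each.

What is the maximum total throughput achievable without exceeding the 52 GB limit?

3935

Ranking by ratio (throughput/GB): ab-test-router 92.85, notification-fanout 88.08, rate-limiter 83.40, image-resizer 82.43.
Metrics-collector + ab-test-router + image-resizer + auth-service + rate-limiter + notification-fanout + pdf-renderer uses 52 of the 52 GB and totals 3935.
Runner-up metrics-collector + ab-test-router + image-resizer + auth-service + rate-limiter + notification-fanout tops out at 3885.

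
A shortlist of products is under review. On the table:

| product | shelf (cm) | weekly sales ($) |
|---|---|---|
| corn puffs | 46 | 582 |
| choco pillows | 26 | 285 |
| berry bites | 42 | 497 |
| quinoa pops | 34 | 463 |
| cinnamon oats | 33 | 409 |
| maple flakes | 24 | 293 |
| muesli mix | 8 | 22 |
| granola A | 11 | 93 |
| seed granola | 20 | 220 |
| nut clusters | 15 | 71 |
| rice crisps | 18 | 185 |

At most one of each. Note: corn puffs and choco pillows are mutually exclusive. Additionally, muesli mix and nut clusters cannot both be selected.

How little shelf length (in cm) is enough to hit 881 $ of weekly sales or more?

75

Need the lightest bundle worth ≥ 881.
berry bites + cinnamon oats: 906 weekly sales at 75 cm.
No combination under 75 cm hits 881.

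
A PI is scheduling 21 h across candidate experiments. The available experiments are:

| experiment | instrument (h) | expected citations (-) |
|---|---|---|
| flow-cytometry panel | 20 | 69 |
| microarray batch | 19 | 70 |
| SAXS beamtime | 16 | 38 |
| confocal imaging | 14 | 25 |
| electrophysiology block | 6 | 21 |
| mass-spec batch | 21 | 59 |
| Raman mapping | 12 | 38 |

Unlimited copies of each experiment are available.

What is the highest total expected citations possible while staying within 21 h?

70

By expected citations per h: microarray batch 3.68, electrophysiology block 3.50, flow-cytometry panel 3.45 lead.
Microarray batch uses 19 of the 21 h and totals 70.
No other feasible combination exceeds 70.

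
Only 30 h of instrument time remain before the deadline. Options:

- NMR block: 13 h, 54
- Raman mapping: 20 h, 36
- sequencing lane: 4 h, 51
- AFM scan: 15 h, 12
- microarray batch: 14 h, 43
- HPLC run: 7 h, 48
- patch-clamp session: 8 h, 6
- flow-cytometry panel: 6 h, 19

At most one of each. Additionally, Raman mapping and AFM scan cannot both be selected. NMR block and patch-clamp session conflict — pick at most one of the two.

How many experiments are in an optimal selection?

Best achievable expected citations is 172.
For example NMR block + sequencing lane + HPLC run + flow-cytometry panel achieves it, using 30 h.
All optima have 4 experiments.

4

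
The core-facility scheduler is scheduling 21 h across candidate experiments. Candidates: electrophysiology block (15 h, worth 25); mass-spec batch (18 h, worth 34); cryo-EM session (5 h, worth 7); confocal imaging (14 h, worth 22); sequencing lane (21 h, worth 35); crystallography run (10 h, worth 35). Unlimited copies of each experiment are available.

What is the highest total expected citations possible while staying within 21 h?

70

Density check — crystallography run 3.50, mass-spec batch 1.89, electrophysiology block 1.67 are the best per h.
2×crystallography run uses 20 of the 21 h and totals 70.
The spare 1 h is too small for any remaining experiment, and no exchange beats 70.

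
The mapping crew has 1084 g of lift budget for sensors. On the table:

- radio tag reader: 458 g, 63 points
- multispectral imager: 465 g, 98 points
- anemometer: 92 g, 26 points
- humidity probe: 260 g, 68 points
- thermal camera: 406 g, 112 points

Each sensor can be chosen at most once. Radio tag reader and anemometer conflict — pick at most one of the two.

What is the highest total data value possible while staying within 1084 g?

236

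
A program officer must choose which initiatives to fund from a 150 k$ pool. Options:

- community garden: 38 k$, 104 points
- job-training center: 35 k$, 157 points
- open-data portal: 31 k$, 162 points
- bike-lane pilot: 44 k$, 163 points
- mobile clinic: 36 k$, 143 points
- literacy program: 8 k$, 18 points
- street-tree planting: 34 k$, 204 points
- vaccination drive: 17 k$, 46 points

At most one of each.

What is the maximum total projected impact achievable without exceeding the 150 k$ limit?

Taking the top-ratio projects first gives job-training center + open-data portal + mobile clinic + literacy program + street-tree planting for 684 (144 k$).
Replace mobile clinic and literacy program with bike-lane pilot: the trade gains 2 net, giving 686 at 144 k$.
Nothing else within 150 k$ beats 686.

686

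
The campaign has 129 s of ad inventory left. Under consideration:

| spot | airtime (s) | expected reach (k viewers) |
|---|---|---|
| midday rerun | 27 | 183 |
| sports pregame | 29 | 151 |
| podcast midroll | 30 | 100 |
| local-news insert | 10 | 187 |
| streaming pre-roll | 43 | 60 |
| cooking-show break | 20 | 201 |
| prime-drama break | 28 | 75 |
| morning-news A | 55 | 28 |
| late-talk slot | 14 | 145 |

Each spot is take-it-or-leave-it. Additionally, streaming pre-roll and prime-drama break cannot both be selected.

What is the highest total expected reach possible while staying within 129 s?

Density check — local-news insert 18.70, late-talk slot 10.36, cooking-show break 10.05, midday rerun 6.78 are the best per s.
Taking midday rerun + sports pregame + local-news insert + cooking-show break + prime-drama break + late-talk slot: 128 s used, 942 in expected reach.
The spare 1 s is too small for any remaining spot, and no feasible exchange beats 942.

942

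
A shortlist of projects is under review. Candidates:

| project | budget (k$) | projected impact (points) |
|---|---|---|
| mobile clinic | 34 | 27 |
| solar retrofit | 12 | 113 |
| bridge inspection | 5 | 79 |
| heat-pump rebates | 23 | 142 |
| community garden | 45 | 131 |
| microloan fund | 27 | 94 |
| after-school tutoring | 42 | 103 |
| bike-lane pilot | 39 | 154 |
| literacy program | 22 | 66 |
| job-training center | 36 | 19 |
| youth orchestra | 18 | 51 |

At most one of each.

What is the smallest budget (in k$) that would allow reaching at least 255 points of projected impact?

Look for the lowest-budget combination reaching 255.
solar retrofit + heat-pump rebates: 255 projected impact at 35 k$.
No combination under 35 k$ hits 255.

35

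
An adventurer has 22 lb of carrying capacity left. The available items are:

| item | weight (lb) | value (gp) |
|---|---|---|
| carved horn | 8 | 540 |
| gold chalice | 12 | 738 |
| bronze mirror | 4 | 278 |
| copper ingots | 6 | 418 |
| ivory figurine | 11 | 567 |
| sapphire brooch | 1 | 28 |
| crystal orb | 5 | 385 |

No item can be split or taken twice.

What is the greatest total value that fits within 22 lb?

1434

By value per lb: crystal orb 77.00, copper ingots 69.67, bronze mirror 69.50, carved horn 67.50 lead.
The ratio heuristic lands on bronze mirror + copper ingots + sapphire brooch + crystal orb (1109) but leaves 6 lb idle.
Replace sapphire brooch and crystal orb with gold chalice: the trade gains 325 net, giving 1434 at 22 lb.
The closest alternative, gold chalice + bronze mirror + sapphire brooch + crystal orb, reaches only 1429.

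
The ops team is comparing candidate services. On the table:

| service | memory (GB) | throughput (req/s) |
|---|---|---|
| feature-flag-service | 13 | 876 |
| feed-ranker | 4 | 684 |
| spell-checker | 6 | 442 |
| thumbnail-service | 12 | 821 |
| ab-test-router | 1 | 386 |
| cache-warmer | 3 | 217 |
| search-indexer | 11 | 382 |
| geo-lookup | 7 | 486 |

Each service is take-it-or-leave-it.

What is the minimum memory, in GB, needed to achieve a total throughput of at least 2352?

Minimise GB subject to total throughput ≥ 2352.
feature-flag-service + feed-ranker + spell-checker + ab-test-router: 2388 throughput at 24 GB.
Any bundle with less than 24 GB falls short of 2352.

24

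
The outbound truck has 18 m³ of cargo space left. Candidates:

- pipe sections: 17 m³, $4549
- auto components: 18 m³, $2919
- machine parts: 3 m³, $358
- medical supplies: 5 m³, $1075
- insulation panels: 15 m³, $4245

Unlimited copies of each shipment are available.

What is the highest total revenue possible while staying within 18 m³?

4603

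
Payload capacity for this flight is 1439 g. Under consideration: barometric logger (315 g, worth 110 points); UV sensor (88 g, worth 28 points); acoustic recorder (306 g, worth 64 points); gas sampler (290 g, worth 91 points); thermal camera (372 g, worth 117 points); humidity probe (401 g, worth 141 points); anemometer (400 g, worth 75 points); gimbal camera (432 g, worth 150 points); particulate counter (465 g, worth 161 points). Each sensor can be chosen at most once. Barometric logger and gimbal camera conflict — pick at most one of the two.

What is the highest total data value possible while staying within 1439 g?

480

Density check — humidity probe 0.35, barometric logger 0.35, gimbal camera 0.35 are the best per g.
UV sensor + humidity probe + gimbal camera + particulate counter uses 1386 of the 1439 g and totals 480.
Runner-up barometric logger + gas sampler + thermal camera + humidity probe tops out at 459.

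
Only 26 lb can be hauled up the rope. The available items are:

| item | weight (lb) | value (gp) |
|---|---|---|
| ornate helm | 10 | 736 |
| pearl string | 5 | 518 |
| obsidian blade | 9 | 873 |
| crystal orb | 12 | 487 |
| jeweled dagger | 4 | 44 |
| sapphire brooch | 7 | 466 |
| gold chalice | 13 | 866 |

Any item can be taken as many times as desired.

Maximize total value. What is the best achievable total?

2590

Ranking by ratio (value/lb): pearl string 103.60, obsidian blade 97.00, ornate helm 73.60, gold chalice 66.62.
5×pearl string uses 25 of the 26 lb and totals 2590.
The spare 1 lb is too small for any remaining item, and no exchange beats 2590.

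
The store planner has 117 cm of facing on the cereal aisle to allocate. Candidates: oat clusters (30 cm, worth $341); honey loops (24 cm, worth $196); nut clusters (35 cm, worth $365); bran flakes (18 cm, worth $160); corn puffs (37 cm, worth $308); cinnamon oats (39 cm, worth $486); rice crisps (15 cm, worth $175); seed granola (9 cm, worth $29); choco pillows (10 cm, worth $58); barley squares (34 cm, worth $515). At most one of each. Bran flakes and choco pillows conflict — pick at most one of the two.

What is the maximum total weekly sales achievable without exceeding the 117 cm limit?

Density check — barley squares 15.15, cinnamon oats 12.46, rice crisps 11.67, oat clusters 11.37 are the best per cm.
Taking oat clusters + cinnamon oats + choco pillows + barley squares: 113 cm used, 1400 in weekly sales.

1400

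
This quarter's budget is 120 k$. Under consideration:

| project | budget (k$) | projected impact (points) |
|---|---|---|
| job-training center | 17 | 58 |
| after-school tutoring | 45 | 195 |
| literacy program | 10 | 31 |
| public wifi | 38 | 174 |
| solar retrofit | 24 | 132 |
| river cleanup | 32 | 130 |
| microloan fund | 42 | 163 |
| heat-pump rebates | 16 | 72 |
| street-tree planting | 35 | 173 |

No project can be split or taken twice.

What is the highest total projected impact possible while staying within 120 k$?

Greedy by ratio would take public wifi + solar retrofit + heat-pump rebates + street-tree planting: 113 k$ used, total 551.
The 38 k$ tied up in public wifi is better spent on after-school tutoring — total rises to 572 (120 k$).
Every other selection either busts 120 k$ or fails to beat 572.

572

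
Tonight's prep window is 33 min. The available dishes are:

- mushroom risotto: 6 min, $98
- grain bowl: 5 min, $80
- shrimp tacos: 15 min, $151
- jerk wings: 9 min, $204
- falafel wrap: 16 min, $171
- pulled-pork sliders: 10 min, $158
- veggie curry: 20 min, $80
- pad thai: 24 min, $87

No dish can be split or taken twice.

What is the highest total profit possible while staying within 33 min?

The ratio ordering already packs tightly: mushroom risotto + grain bowl + jerk wings + pulled-pork sliders, 30 min, 540.
The closest alternative, mushroom risotto + jerk wings + falafel wrap, reaches only 473.

540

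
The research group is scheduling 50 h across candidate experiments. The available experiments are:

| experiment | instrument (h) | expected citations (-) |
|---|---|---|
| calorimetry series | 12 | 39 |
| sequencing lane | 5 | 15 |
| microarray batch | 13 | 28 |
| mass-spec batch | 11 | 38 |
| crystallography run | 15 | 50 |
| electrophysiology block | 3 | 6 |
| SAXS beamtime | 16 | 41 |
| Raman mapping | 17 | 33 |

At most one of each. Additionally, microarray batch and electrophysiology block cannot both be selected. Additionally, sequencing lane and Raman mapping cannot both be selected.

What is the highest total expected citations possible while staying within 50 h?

Filling by ratio: calorimetry series + sequencing lane + mass-spec batch + crystallography run + electrophysiology block for 148, with 4 h left unused.
The 12 h tied up in calorimetry series is better spent on SAXS beamtime — total rises to 150 (50 h).
The closest alternative, calorimetry series + sequencing lane + mass-spec batch + crystallography run + electrophysiology block, reaches only 148.

150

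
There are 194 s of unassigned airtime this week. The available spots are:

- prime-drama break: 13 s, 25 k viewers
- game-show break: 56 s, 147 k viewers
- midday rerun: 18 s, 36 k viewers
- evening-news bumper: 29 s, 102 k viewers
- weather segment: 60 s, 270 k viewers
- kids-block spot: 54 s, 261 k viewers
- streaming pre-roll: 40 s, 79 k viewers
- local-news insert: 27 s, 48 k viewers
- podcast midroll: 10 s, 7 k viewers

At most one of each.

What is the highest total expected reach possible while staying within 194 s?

Density check — kids-block spot 4.83, weather segment 4.50, evening-news bumper 3.52 are the best per s.
Filling by ratio: prime-drama break + midday rerun + evening-news bumper + weather segment + kids-block spot + podcast midroll for 701, with 10 s left unused.
Dropping prime-drama break and midday rerun frees 31 s; slotting in streaming pre-roll (40 s) lifts the total to 719 at 193 s.
No other feasible combination exceeds 719.

719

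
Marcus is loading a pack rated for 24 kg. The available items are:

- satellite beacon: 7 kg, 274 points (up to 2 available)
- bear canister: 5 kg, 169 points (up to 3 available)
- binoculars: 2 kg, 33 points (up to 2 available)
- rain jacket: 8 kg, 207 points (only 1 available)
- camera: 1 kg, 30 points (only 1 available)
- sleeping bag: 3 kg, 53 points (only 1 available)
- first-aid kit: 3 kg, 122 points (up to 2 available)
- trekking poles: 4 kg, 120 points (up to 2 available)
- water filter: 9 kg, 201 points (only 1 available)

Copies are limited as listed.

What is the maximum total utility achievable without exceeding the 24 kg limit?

Greedy by ratio would take 2×satellite beacon + camera + sleeping bag + 2×first-aid kit: 24 kg used, total 875.
The 4 kg tied up in camera and sleeping bag is better spent on trekking poles — total rises to 912 (24 kg).
Every other selection either busts 24 kg or exceeds an availability limit or fails to beat 912.

912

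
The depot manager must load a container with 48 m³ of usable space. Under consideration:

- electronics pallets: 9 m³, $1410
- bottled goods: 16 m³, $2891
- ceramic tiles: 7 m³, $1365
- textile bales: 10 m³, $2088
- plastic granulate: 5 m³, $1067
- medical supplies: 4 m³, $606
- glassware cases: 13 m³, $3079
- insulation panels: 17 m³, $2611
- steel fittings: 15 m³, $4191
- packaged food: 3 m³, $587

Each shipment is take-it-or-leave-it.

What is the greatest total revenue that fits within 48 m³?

Taking the top-ratio shipments first gives textile bales + plastic granulate + glassware cases + steel fittings + packaged food for 11012 (46 m³).
The 5 m³ tied up in plastic granulate is better spent on ceramic tiles — total rises to 11310 (48 m³).

11310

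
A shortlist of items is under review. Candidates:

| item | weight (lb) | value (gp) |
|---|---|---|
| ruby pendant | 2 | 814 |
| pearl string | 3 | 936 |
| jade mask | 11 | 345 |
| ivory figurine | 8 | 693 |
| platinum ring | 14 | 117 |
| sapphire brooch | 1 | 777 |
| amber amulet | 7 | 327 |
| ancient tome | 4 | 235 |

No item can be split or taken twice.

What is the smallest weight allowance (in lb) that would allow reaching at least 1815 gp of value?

6

Minimise lb subject to total value ≥ 1815.
ruby pendant + pearl string + sapphire brooch reaches 2527 using 6 lb.
Any bundle with less than 6 lb falls short of 1815.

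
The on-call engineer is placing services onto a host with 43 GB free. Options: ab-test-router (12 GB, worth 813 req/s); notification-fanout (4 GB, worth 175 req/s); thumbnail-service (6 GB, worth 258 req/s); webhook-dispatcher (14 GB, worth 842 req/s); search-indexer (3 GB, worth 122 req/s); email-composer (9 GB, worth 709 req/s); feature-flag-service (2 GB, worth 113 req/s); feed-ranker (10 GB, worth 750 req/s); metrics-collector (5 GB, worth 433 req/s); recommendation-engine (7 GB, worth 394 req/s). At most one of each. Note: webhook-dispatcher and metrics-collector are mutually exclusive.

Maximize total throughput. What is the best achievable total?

3099

By throughput per GB: metrics-collector 86.60, email-composer 78.78, feed-ranker 75.00 lead.
The ratio heuristic lands on ab-test-router + notification-fanout + email-composer + feature-flag-service + feed-ranker + metrics-collector (2993) but leaves 1 GB idle.
Dropping notification-fanout and feature-flag-service frees 6 GB; slotting in recommendation-engine (7 GB) lifts the total to 3099 at 43 GB.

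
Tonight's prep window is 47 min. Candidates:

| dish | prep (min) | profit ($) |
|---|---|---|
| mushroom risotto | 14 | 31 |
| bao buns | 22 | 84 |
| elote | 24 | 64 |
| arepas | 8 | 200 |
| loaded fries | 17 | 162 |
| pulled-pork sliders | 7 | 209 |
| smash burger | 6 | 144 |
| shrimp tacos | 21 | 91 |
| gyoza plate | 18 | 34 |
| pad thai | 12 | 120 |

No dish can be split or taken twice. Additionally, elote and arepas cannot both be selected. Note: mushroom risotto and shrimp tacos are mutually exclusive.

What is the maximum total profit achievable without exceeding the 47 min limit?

715

A density-first pass picks mushroom risotto + arepas + pulled-pork sliders + smash burger + pad thai — 704 at 47 min.
The 26 min tied up in mushroom risotto and pad thai is better spent on loaded fries — total rises to 715 (38 min).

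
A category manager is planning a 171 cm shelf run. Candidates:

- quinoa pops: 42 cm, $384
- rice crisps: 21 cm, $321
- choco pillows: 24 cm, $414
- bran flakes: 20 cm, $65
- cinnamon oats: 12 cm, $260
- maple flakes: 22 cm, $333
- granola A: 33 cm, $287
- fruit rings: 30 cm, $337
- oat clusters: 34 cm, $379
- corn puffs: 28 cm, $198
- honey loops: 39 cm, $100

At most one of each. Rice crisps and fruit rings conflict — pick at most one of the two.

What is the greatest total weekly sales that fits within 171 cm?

2107

Taking quinoa pops + choco pillows + cinnamon oats + maple flakes + fruit rings + oat clusters: 164 cm used, 2107 in weekly sales.
Nothing else feasible within 171 cm beats 2107.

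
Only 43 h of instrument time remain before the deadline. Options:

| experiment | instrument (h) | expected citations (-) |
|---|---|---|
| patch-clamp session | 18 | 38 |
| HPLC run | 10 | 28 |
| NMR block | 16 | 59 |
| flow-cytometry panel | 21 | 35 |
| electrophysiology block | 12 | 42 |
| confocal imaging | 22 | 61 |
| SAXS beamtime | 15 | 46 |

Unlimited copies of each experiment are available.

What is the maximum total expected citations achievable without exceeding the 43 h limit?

147

The ratio heuristic lands on HPLC run + 2×NMR block (146) but leaves 1 h idle.
Dropping HPLC run and NMR block frees 26 h; slotting in electrophysiology block + SAXS beamtime (27 h) lifts the total to 147 at 43 h.
No other feasible combination exceeds 147.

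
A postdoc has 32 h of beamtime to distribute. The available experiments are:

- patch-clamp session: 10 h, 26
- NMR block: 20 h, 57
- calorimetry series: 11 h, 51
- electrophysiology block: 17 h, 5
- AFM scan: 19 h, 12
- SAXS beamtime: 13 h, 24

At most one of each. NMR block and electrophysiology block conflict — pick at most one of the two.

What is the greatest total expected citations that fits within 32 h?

108

Best packing: NMR block + calorimetry series — 31 h, 108 total.
No other feasible combination exceeds 108.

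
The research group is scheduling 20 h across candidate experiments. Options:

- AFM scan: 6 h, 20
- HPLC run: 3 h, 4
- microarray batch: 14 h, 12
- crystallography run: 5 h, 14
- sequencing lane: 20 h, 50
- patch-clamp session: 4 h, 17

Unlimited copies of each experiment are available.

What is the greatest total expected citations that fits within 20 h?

85

Ranking by ratio (expected citations/h): patch-clamp session 4.25, AFM scan 3.33, crystallography run 2.80.
5×patch-clamp session uses 20 of the 20 h and totals 85.
Nothing else within 20 h beats 85.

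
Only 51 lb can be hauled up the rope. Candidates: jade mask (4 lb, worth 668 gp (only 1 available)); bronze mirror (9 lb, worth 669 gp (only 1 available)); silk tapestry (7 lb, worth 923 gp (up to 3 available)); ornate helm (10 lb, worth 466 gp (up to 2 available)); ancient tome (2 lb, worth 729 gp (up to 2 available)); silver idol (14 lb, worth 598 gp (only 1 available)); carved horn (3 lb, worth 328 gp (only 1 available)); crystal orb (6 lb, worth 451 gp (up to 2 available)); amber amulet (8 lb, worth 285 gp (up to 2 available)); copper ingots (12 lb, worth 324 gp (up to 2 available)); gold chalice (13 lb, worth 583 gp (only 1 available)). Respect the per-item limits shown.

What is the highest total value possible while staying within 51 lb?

6466

Greedy by ratio would take jade mask + 3×silk tapestry + 2×ancient tome + carved horn + 2×crystal orb: 44 lb used, total 6125.
The 3 lb tied up in carved horn is better spent on bronze mirror — total rises to 6466 (50 lb).
No other feasible combination exceeds 6466.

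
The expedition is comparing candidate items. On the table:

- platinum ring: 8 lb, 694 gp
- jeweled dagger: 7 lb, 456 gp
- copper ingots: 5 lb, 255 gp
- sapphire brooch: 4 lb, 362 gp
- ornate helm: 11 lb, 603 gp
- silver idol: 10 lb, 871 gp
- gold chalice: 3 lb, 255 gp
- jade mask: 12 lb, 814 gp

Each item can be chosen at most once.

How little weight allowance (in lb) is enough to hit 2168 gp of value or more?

Minimise lb subject to total value ≥ 2168.
Taking platinum ring + sapphire brooch + silver idol + gold chalice gives 2182 (≥ 2168) for 25 lb.
Below 25 lb the best achievable stays under 2168.

25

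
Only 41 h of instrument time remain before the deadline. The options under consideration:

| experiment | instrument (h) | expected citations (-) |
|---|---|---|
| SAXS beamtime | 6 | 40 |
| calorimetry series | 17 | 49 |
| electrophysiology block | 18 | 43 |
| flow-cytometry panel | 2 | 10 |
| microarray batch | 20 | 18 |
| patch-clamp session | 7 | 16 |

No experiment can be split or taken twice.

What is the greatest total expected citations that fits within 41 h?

132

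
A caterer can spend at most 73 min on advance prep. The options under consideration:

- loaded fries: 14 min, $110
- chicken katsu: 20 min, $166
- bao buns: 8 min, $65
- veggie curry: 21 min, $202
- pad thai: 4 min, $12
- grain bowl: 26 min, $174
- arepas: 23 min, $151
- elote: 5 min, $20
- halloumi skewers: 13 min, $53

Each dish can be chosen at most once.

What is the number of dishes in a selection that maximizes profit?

4

The maximum profit within 73 min is 584.
chicken katsu + bao buns + veggie curry + arepas hits 584 at 72 min.
All optima have 4 dishes.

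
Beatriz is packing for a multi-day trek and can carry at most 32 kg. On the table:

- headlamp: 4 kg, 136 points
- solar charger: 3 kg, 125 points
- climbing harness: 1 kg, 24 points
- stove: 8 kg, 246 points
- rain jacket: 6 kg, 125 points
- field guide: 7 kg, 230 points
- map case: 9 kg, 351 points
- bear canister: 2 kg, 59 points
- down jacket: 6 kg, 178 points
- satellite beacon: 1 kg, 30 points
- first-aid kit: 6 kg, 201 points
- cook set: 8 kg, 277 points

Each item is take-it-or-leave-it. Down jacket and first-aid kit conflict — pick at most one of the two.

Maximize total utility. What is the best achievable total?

1149

Greedy by ratio would take headlamp + solar charger + climbing harness + map case + satellite beacon + first-aid kit + cook set: 32 kg used, total 1144.
Dropping climbing harness and first-aid kit frees 7 kg; slotting in field guide (7 kg) lifts the total to 1149 at 32 kg.
Nothing else feasible within 32 kg beats 1149.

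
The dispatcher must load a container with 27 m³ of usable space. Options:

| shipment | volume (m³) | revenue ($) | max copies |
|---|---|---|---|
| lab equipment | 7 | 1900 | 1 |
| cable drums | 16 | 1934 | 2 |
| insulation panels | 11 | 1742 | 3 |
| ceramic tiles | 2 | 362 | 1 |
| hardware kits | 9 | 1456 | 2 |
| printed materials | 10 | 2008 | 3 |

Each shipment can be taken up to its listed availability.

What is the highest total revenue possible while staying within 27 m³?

5916

Density check — lab equipment 271.43, printed materials 200.80, ceramic tiles 181.00 are the best per m³.
The ratio ordering already packs tightly: lab equipment + 2×printed materials, 27 m³, 5916.
That's the maximum — no swap from here does better than 5916.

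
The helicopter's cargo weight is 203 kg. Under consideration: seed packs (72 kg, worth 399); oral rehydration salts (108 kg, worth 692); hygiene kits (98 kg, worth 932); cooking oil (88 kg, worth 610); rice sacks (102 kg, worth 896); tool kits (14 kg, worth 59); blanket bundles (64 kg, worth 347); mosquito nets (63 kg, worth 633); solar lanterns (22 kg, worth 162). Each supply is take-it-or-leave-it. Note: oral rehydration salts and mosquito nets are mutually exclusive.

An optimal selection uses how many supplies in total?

Optimal total is 1828.
One optimal bundle: hygiene kits + rice sacks (200 kg).
Every optimal selection uses 2 supplies.

2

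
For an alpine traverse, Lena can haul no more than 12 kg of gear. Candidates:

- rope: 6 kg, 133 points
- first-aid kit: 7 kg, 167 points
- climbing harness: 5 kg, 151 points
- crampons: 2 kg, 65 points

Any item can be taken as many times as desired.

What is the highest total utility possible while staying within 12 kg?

Ranking by ratio (utility/kg): crampons 32.50, climbing harness 30.20, first-aid kit 23.86.
Taking 6×crampons: 12 kg used, 390 in utility.
That's the maximum — no swap from here does better than 390.

390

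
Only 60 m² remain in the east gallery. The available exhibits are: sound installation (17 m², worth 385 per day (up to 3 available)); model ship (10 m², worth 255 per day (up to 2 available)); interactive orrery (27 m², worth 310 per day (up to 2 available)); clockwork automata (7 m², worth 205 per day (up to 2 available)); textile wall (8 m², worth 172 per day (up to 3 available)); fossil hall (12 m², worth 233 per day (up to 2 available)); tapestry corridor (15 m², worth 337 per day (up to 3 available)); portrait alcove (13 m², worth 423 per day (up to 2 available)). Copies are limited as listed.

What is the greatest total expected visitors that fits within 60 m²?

1766

The ratio ordering already packs tightly: 2×model ship + 2×clockwork automata + 2×portrait alcove, 60 m², 1766.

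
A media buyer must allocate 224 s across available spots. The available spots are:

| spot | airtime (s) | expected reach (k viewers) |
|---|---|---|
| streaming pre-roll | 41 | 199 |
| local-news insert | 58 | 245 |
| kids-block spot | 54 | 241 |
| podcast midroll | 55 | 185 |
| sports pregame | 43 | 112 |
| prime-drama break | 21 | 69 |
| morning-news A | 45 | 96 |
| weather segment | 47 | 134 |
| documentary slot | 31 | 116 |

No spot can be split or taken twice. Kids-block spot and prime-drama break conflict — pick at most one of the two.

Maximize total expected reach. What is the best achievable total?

870

By expected reach per s: streaming pre-roll 4.85, kids-block spot 4.46, local-news insert 4.22 lead.
Best packing: streaming pre-roll + local-news insert + kids-block spot + podcast midroll — 208 s, 870 total.
The closest alternative, streaming pre-roll + kids-block spot + podcast midroll + sports pregame + documentary slot, reaches only 853.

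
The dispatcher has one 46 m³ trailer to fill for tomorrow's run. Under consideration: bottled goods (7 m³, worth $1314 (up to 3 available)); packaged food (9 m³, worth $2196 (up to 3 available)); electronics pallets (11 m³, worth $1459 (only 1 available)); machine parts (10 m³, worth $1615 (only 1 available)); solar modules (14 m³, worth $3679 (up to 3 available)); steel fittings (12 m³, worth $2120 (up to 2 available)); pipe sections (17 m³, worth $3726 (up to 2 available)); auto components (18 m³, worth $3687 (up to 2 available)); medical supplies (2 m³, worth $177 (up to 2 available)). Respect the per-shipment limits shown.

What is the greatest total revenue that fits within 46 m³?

Density check — solar modules 262.79, packaged food 244.00, pipe sections 219.18, auto components 204.83 are the best per m³.
Greedy by ratio would take 3×solar modules + 2×medical supplies: 46 m³ used, total 11391.
Dropping solar modules and 2×medical supplies frees 18 m³; slotting in 2×packaged food (18 m³) lifts the total to 11750 at 46 m³.

11750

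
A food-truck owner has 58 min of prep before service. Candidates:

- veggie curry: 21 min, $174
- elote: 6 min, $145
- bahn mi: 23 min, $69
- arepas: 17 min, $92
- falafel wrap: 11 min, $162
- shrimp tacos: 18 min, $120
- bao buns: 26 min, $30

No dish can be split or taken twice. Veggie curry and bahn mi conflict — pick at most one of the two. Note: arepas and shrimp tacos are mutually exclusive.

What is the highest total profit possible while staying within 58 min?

Taking veggie curry + elote + falafel wrap + shrimp tacos: 56 min used, 601 in profit.
Next best is veggie curry + elote + arepas + falafel wrap at 573 (55 min) — short by 28.

601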